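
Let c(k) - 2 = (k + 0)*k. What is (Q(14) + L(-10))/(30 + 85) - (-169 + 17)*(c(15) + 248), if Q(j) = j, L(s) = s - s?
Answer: 8303014/115 ≈ 72200.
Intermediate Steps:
L(s) = 0
c(k) = 2 + k² (c(k) = 2 + (k + 0)*k = 2 + k*k = 2 + k²)
(Q(14) + L(-10))/(30 + 85) - (-169 + 17)*(c(15) + 248) = (14 + 0)/(30 + 85) - (-169 + 17)*((2 + 15²) + 248) = 14/115 - (-152)*((2 + 225) + 248) = 14*(1/115) - (-152)*(227 + 248) = 14/115 - (-152)*475 = 14/115 - 1*(-72200) = 14/115 + 72200 = 8303014/115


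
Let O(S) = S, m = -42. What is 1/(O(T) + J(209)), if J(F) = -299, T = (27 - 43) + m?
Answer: -1/357 ≈ -0.0028011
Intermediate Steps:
T = -58 (T = (27 - 43) - 42 = -16 - 42 = -58)
1/(O(T) + J(209)) = 1/(-58 - 299) = 1/(-357) = -1/357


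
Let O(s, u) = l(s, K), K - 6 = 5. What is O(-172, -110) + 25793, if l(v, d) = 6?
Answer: 25799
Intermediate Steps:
K = 11 (K = 6 + 5 = 11)
O(s, u) = 6
O(-172, -110) + 25793 = 6 + 25793 = 25799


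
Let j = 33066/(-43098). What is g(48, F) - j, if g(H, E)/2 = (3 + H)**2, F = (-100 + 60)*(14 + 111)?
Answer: 3397407/653 ≈ 5202.8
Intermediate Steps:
F = -5000 (F = -40*125 = -5000)
g(H, E) = 2*(3 + H)**2
j = -501/653 (j = 33066*(-1/43098) = -501/653 ≈ -0.76723)
g(48, F) - j = 2*(3 + 48)**2 - 1*(-501/653) = 2*51**2 + 501/653 = 2*2601 + 501/653 = 5202 + 501/653 = 3397407/653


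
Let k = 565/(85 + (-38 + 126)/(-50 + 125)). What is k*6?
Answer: 254250/6463 ≈ 39.339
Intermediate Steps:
k = 42375/6463 (k = 565/(85 + 88/75) = 565/(6463/75) = 565*(75/6463) = 42375/6463 ≈ 6.5565)
k*6 = (42375/6463)*6 = 254250/6463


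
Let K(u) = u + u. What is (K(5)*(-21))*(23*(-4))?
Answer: 19320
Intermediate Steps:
K(u) = 2*u
(K(5)*(-21))*(23*(-4)) = ((2*5)*(-21))*(23*(-4)) = (10*(-21))*(-92) = -210*(-92) = 19320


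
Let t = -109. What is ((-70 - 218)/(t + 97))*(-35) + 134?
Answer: -706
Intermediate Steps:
((-70 - 218)/(t + 97))*(-35) + 134 = ((-70 - 218)/(-109 + 97))*(-35) + 134 = -288/(-12)*(-35) + 134 = -288*(-1/12)*(-35) + 134 = 24*(-35) + 134 = -840 + 134 = -706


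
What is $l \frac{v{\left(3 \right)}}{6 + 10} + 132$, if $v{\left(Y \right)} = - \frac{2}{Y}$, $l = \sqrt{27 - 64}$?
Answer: $132 - \frac{i \sqrt{37}}{24} \approx 132.0 - 0.25345 i$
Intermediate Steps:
$l = i \sqrt{37}$ ($l = \sqrt{-37} = i \sqrt{37} \approx 6.0828 i$)
$l \frac{v{\left(3 \right)}}{6 + 10} + 132 = i \sqrt{37} \frac{\left(-2\right) \frac{1}{3}}{6 + 10} + 132 = i \sqrt{37} \frac{\left(-2\right) \frac{1}{3}}{16} + 132 = i \sqrt{37} \left(\left(- \frac{2}{3}\right) \frac{1}{16}\right) + 132 = i \sqrt{37} \left(- \frac{1}{24}\right) + 132 = - \frac{i \sqrt{37}}{24} + 132 = 132 - \frac{i \sqrt{37}}{24}$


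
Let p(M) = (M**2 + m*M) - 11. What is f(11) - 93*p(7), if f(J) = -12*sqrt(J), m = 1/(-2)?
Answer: -6417/2 - 12*sqrt(11) ≈ -3248.3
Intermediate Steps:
m = -1/2 ≈ -0.50000
p(M) = -11 + M**2 - M/2 (p(M) = (M**2 - M/2) - 11 = -11 + M**2 - M/2)
f(11) - 93*p(7) = -12*sqrt(11) - 93*(-11 + 7**2 - 1/2*7) = -12*sqrt(11) - 93*(-11 + 49 - 7/2) = -12*sqrt(11) - 93*69/2 = -12*sqrt(11) - 6417/2 = -6417/2 - 12*sqrt(11)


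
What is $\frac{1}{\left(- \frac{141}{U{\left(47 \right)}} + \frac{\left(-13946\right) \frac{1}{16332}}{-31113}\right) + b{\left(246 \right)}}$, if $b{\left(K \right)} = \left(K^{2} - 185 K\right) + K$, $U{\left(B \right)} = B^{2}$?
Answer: $\frac{11941231626}{182126902881209} \approx 6.5565 \cdot 10^{-5}$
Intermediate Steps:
$b{\left(K \right)} = K^{2} - 184 K$
$\frac{1}{\left(- \frac{141}{U{\left(47 \right)}} + \frac{\left(-13946\right) \frac{1}{16332}}{-31113}\right) + b{\left(246 \right)}} = \frac{1}{\left(- \frac{141}{47^{2}} + \frac{\left(-13946\right) \frac{1}{16332}}{-31113}\right) + 246 \left(-184 + 246\right)} = \frac{1}{\left(- \frac{141}{2209} + \left(-13946\right) \frac{1}{16332} \left(- \frac{1}{31113}\right)\right) + 246 \cdot 62} = \frac{1}{\left(\left(-141\right) \frac{1}{2209} - - \frac{6973}{254068758}\right) + 15252} = \frac{1}{\left(- \frac{3}{47} + \frac{6973}{254068758}\right) + 15252} = \frac{1}{- \frac{761878543}{11941231626} + 15252} = \frac{1}{\frac{182126902881209}{11941231626}} = \frac{11941231626}{182126902881209}$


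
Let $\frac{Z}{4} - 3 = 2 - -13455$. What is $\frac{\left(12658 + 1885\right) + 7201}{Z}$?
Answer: $\frac{1359}{3365} \approx 0.40386$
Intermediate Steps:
$Z = 53840$ ($Z = 12 + 4 \left(2 - -13455\right) = 12 + 4 \left(2 + 13455\right) = 12 + 4 \cdot 13457 = 12 + 53828 = 53840$)
$\frac{\left(12658 + 1885\right) + 7201}{Z} = \frac{\left(12658 + 1885\right) + 7201}{53840} = \left(14543 + 7201\right) \frac{1}{53840} = 21744 \cdot \frac{1}{53840} = \frac{1359}{3365}$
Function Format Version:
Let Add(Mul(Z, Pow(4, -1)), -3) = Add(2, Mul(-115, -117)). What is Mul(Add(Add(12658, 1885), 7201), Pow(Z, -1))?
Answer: Rational(1359, 3365) ≈ 0.40386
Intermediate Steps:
Z = 53840 (Z = Add(12, Mul(4, Add(2, Mul(-115, -117)))) = Add(12, Mul(4, Add(2, 13455))) = Add(12, Mul(4, 13457)) = Add(12, 53828) = 53840)
Mul(Add(Add(12658, 1885), 7201), Pow(Z, -1)) = Mul(Add(Add(12658, 1885), 7201), Pow(53840, -1)) = Mul(Add(14543, 7201), Rational(1, 53840)) = Mul(21744, Rational(1, 53840)) = Rational(1359, 3365)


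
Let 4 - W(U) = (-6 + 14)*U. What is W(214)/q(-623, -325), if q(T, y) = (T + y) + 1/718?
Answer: 1226344/680663 ≈ 1.8017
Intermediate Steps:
q(T, y) = 1/718 + T + y (q(T, y) = (T + y) + 1/718 = 1/718 + T + y)
W(U) = 4 - 8*U (W(U) = 4 - (-6 + 14)*U = 4 - 8*U)
W(214)/q(-623, -325) = (4 - 8*214)/(1/718 - 623 - 325) = (4 - 1712)/(-680663/718) = -1708*(-718/680663) = 1226344/680663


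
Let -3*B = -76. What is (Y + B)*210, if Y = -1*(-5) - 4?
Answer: 5530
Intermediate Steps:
B = 76/3 (B = -1/3*(-76) = 76/3 ≈ 25.333)
Y = 1 (Y = 5 - 4 = 1)
(Y + B)*210 = (1 + 76/3)*210 = (79/3)*210 = 5530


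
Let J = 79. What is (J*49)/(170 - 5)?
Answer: 3871/165 ≈ 23.461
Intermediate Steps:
(J*49)/(170 - 5) = (79*49)/(170 - 5) = 3871/165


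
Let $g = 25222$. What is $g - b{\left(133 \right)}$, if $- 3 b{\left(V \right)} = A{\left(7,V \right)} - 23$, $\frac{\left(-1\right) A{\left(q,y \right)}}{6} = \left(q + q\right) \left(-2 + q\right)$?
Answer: $\frac{75223}{3} \approx 25074.0$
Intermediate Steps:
$A{\left(q,y \right)} = - 12 q \left(-2 + q\right)$ ($A{\left(q,y \right)} = - 6 \left(q + q\right) \left(-2 + q\right) = - 6 \cdot 2 q \left(-2 + q\right) = - 12 q \left(-2 + q\right)$)
$b{\left(V \right)} = \frac{443}{3}$ ($b{\left(V \right)} = - \frac{12 \cdot 7 \left(2 - 7\right) - 23}{3} = - \frac{12 \cdot 7 \left(-5\right) - 23}{3} = - \frac{-420 - 23}{3} = \left(- \frac{1}{3}\right) \left(-443\right) = \frac{443}{3}$)
$g - b{\left(133 \right)} = 25222 - \frac{443}{3} = \frac{75223}{3}$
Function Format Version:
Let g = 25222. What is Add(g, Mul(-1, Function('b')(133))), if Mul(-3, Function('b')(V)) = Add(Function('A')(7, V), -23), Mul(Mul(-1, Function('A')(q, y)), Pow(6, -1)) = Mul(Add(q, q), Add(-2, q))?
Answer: Rational(75223, 3) ≈ 25074.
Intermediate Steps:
Function('A')(q, y) = Mul(-12, q, Add(-2, q)) (Function('A')(q, y) = Mul(-6, Mul(Add(q, q), Add(-2, q))) = Mul(-6, Mul(Mul(2, q), Add(-2, q))) = Mul(-6, Mul(2, q, Add(-2, q))) = Mul(-12, q, Add(-2, q)))
Function('b')(V) = Rational(443, 3) (Function('b')(V) = Mul(Rational(-1, 3), Add(Mul(12, 7, Add(2, Mul(-1, 7))), -23)) = Mul(Rational(-1, 3), Add(Mul(12, 7, Add(2, -7)), -23)) = Mul(Rational(-1, 3), Add(Mul(12, 7, -5), -23)) = Mul(Rational(-1, 3), Add(-420, -23)) = Mul(Rational(-1, 3), -443) = Rational(443, 3))
Add(g, Mul(-1, Function('b')(133))) = Add(25222, Mul(-1, Rational(443, 3))) = Add(25222, Rational(-443, 3)) = Rational(75223, 3)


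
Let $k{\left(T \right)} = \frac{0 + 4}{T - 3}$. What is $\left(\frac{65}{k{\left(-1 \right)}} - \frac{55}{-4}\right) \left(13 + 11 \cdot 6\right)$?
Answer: $- \frac{16195}{4} \approx -4048.8$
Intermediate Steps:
$k{\left(T \right)} = \frac{4}{-3 + T}$
$\left(\frac{65}{k{\left(-1 \right)}} - \frac{55}{-4}\right) \left(13 + 11 \cdot 6\right) = \left(\frac{65}{4 \frac{1}{-3 - 1}} - \frac{55}{-4}\right) \left(13 + 11 \cdot 6\right) = \left(\frac{65}{4 \frac{1}{-4}} - - \frac{55}{4}\right) \left(13 + 66\right) = \left(\frac{65}{4 \left(- \frac{1}{4}\right)} + \frac{55}{4}\right) 79 = \left(\frac{65}{-1} + \frac{55}{4}\right) 79 = \left(65 \left(-1\right) + \frac{55}{4}\right) 79 = \left(-65 + \frac{55}{4}\right) 79 = \left(- \frac{205}{4}\right) 79 = - \frac{16195}{4}$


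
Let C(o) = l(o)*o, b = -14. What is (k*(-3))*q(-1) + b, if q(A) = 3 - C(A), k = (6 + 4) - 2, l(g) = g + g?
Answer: -38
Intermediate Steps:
l(g) = 2*g
C(o) = 2*o² (C(o) = (2*o)*o = 2*o²)
k = 8 (k = 10 - 2 = 8)
q(A) = 3 - 2*A²
(k*(-3))*q(-1) + b = (8*(-3))*(3 - 2*(-1)²) - 14 = -24*(3 - 2*1) - 14 = -24*(3 - 2) - 14 = -24*1 - 14 = -24 - 14 = -38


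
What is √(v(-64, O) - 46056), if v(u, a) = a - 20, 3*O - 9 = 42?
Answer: I*√46059 ≈ 214.61*I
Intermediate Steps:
O = 17 (O = 3 + (⅓)*42 = 3 + 14 = 17)
v(u, a) = -20 + a
√(v(-64, O) - 46056) = √((-20 + 17) - 46056) = √(-3 - 46056) = √(-46059) = I*√46059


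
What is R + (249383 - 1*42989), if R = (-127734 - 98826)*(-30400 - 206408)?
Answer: 53651426874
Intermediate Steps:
R = 53651220480 (R = -226560*(-236808) = 53651220480)
R + (249383 - 1*42989) = 53651220480 + (249383 - 1*42989) = 53651220480 + (249383 - 42989) = 53651220480 + 206394 = 53651426874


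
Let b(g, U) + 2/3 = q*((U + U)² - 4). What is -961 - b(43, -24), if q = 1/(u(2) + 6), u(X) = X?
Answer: -7487/6 ≈ -1247.8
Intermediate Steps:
q = ⅛ (q = 1/(2 + 6) = 1/8 = ⅛ ≈ 0.12500)
b(g, U) = -7/6 + U²/2 (b(g, U) = -⅔ + ((U + U)² - 4)/8 = -⅔ + ((2*U)² - 4)/8 = -⅔ + (4*U² - 4)/8 = -⅔ + (-4 + 4*U²)/8 = -⅔ + (-½ + U²/2) = -7/6 + U²/2)
-961 - b(43, -24) = -961 - (-7/6 + (½)*(-24)²) = -961 - (-7/6 + (½)*576) = -961 - (-7/6 + 288) = -961 - 1*1721/6 = -961 - 1721/6 = -7487/6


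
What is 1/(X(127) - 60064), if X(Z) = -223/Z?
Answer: -127/7628351 ≈ -1.6648e-5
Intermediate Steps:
1/(X(127) - 60064) = 1/(-223/127 - 60064) = 1/(-7628351/127) = -127/7628351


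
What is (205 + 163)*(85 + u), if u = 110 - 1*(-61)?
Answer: 94208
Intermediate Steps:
u = 171 (u = 110 + 61 = 171)
(205 + 163)*(85 + u) = (205 + 163)*(85 + 171) = 368*256 = 94208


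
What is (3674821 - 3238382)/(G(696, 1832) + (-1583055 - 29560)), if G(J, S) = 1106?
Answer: -436439/1611509 ≈ -0.27083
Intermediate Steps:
(3674821 - 3238382)/(G(696, 1832) + (-1583055 - 29560)) = (3674821 - 3238382)/(1106 + (-1583055 - 29560)) = 436439/(1106 - 1612615) = 436439/(-1611509) = 436439*(-1/1611509) = -436439/1611509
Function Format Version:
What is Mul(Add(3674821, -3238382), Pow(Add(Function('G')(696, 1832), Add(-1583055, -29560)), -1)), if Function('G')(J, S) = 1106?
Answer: Rational(-436439, 1611509) ≈ -0.27083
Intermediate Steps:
Mul(Add(3674821, -3238382), Pow(Add(Function('G')(696, 1832), Add(-1583055, -29560)), -1)) = Mul(Add(3674821, -3238382), Pow(Add(1106, Add(-1583055, -29560)), -1)) = Mul(436439, Pow(Add(1106, -1612615), -1)) = Mul(436439, Pow(-1611509, -1)) = Mul(436439, Rational(-1, 1611509)) = Rational(-436439, 1611509)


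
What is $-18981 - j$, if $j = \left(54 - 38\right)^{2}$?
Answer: $-19237$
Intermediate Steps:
$j = 256$ ($j = 16^{2} = 256$)
$-18981 - j = -18981 - 256 = -19237$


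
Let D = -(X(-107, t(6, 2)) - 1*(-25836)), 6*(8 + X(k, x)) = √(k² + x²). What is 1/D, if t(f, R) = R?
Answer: -929808/24015069571 + 6*√11453/24015069571 ≈ -3.8691e-5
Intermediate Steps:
X(k, x) = -8 + √(k² + x²)/6
D = -25828 - √11453/6 (D = -((-8 + √((-107)² + 2²)/6) - 1*(-25836)) = -((-8 + √(11449 + 4)/6) + 25836) = -((-8 + √11453/6) + 25836) = -(25828 + √11453/6) = -25828 - √11453/6 ≈ -25846.)
1/D = 1/(-25828 - √11453/6)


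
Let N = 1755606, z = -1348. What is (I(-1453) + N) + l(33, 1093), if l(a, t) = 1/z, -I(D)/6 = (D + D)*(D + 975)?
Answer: -8868225097/1348 ≈ -6.5788e+6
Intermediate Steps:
I(D) = -12*D*(975 + D) (I(D) = -6*(D + D)*(D + 975) = -6*2*D*(975 + D) = -12*D*(975 + D))
l(a, t) = -1/1348 (l(a, t) = 1/(-1348) = -1/1348)
(I(-1453) + N) + l(33, 1093) = (-12*(-1453)*(975 - 1453) + 1755606) - 1/1348 = (-12*(-1453)*(-478) + 1755606) - 1/1348 = (-8334408 + 1755606) - 1/1348 = -6578802 - 1/1348 = -8868225097/1348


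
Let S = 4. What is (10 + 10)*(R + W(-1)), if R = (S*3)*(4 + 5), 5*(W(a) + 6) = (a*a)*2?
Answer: 2048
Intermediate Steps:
W(a) = -6 + 2*a²/5 (W(a) = -6 + ((a*a)*2)/5 = -6 + (a²*2)/5 = -6 + (2*a²)/5 = -6 + 2*a²/5)
R = 108 (R = (4*3)*(4 + 5) = 12*9 = 108)
(10 + 10)*(R + W(-1)) = (10 + 10)*(108 + (-6 + (⅖)*(-1)²)) = 20*(108 + (-6 + (⅖)*1)) = 20*(108 + (-6 + ⅖)) = 20*(108 - 28/5) = 20*(512/5) = 2048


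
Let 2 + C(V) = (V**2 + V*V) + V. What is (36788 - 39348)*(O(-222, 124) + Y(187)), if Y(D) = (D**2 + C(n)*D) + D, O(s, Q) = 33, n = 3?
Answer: -99179520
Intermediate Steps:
C(V) = -2 + V + 2*V**2 (C(V) = -2 + ((V**2 + V*V) + V) = -2 + ((V**2 + V**2) + V) = -2 + (2*V**2 + V) = -2 + (V + 2*V**2) = -2 + V + 2*V**2)
Y(D) = D**2 + 20*D (Y(D) = (D**2 + (-2 + 3 + 2*3**2)*D) + D = (D**2 + (-2 + 3 + 2*9)*D) + D = (D**2 + (-2 + 3 + 18)*D) + D = (D**2 + 19*D) + D = D**2 + 20*D)
(36788 - 39348)*(O(-222, 124) + Y(187)) = (36788 - 39348)*(33 + 187*(20 + 187)) = -2560*(33 + 187*207) = -2560*(33 + 38709) = -2560*38742 = -99179520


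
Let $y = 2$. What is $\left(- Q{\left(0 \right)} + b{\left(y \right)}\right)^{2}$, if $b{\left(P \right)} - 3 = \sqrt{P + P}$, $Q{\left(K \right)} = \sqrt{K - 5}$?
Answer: $\left(5 - i \sqrt{5}\right)^{2} \approx 20.0 - 22.361 i$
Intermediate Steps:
$Q{\left(K \right)} = \sqrt{-5 + K}$
$b{\left(P \right)} = 3 + \sqrt{2} \sqrt{P}$ ($b{\left(P \right)} = 3 + \sqrt{P + P} = 3 + \sqrt{2 P} = 3 + \sqrt{2} \sqrt{P}$)
$\left(- Q{\left(0 \right)} + b{\left(y \right)}\right)^{2} = \left(- \sqrt{-5 + 0} + \left(3 + \sqrt{2} \sqrt{2}\right)\right)^{2} = \left(- \sqrt{-5} + \left(3 + 2\right)\right)^{2} = \left(- i \sqrt{5} + 5\right)^{2} = \left(5 - i \sqrt{5}\right)^{2}$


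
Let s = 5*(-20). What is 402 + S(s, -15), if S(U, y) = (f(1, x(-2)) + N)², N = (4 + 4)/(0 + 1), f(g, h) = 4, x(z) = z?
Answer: 546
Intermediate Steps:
s = -100
N = 8 (N = 8/1 = 8*1 = 8)
S(U, y) = 144 (S(U, y) = (4 + 8)² = 12² = 144)
402 + S(s, -15) = 402 + 144 = 546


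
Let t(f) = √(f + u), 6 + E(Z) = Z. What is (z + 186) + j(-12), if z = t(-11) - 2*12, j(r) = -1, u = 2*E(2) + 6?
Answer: 161 + I*√13 ≈ 161.0 + 3.6056*I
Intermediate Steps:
E(Z) = -6 + Z
u = -2 (u = 2*(-6 + 2) + 6 = 2*(-4) + 6 = -8 + 6 = -2)
t(f) = √(-2 + f) (t(f) = √(f - 2) = √(-2 + f))
z = -24 + I*√13 (z = √(-2 - 11) - 2*12 = √(-13) - 1*24 = I*√13 - 24 = -24 + I*√13 ≈ -24.0 + 3.6056*I)
(z + 186) + j(-12) = ((-24 + I*√13) + 186) - 1 = (162 + I*√13) - 1 = 161 + I*√13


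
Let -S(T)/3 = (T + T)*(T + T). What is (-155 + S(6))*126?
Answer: -73962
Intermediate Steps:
S(T) = -12*T² (S(T) = -3*(T + T)*(T + T) = -3*2*T*2*T = -12*T²)
(-155 + S(6))*126 = (-155 - 12*6²)*126 = (-155 - 12*36)*126 = (-155 - 432)*126 = -587*126 = -73962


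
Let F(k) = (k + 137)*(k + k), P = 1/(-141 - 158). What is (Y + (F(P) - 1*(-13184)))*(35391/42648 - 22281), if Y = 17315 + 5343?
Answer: -3002636270321389/3760132 ≈ -7.9855e+8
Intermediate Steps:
P = -1/299 (P = 1/(-299) = -1/299 ≈ -0.0033445)
Y = 22658
F(k) = 2*k*(137 + k) (F(k) = (137 + k)*(2*k) = 2*k*(137 + k))
(Y + (F(P) - 1*(-13184)))*(35391/42648 - 22281) = (22658 + (2*(-1/299)*(137 - 1/299) - 1*(-13184)))*(35391/42648 - 22281) = (22658 + (2*(-1/299)*(40962/299) + 13184))*(35391*(1/42648) - 22281) = (22658 + (-81924/89401 + 13184))*(11797/14216 - 22281) = (22658 + 1178580860/89401)*(-316734899/14216) = (3204228718/89401)*(-316734899/14216) = -3002636270321389/3760132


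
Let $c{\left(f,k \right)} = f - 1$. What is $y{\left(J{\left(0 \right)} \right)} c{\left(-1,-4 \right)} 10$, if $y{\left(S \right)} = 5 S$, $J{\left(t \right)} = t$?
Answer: $0$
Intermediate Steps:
$c{\left(f,k \right)} = -1 + f$
$y{\left(J{\left(0 \right)} \right)} c{\left(-1,-4 \right)} 10 = 5 \cdot 0 \left(-1 - 1\right) 10 = 0 \left(-2\right) 10 = 0 \cdot 10 = 0$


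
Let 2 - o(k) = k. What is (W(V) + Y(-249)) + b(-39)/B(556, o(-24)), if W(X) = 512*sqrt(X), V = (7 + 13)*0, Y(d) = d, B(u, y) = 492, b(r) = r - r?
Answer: -249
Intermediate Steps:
o(k) = 2 - k
b(r) = 0
V = 0 (V = 20*0 = 0)
(W(V) + Y(-249)) + b(-39)/B(556, o(-24)) = (512*sqrt(0) - 249) + 0/492 = (512*0 - 249) + 0*(1/492) = (0 - 249) + 0 = -249 + 0 = -249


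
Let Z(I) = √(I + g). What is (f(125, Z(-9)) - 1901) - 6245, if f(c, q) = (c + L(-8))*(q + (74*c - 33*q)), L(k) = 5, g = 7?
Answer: 1194354 - 4160*I*√2 ≈ 1.1944e+6 - 5883.1*I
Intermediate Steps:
Z(I) = √(7 + I) (Z(I) = √(I + 7) = √(7 + I))
f(c, q) = (5 + c)*(-32*q + 74*c) (f(c, q) = (c + 5)*(q + (74*c - 33*q)) = (5 + c)*(q + (-33*q + 74*c)) = (5 + c)*(-32*q + 74*c))
(f(125, Z(-9)) - 1901) - 6245 = ((-160*√(7 - 9) + 74*125² + 370*125 - 32*125*√(7 - 9)) - 1901) - 6245 = ((-160*I*√2 + 74*15625 + 46250 - 32*125*√(-2)) - 1901) - 6245 = ((-160*I*√2 + 1156250 + 46250 - 32*125*I*√2) - 1901) - 6245 = ((-160*I*√2 + 1156250 + 46250 - 4000*I*√2) - 1901) - 6245 = ((1202500 - 4160*I*√2) - 1901) - 6245 = (1200599 - 4160*I*√2) - 6245 = 1194354 - 4160*I*√2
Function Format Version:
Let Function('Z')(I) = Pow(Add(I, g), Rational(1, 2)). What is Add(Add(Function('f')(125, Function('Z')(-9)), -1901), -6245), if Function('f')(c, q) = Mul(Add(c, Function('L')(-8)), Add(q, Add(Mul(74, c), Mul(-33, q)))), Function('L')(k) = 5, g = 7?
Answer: Add(1194354, Mul(-4160, I, Pow(2, Rational(1, 2)))) ≈ Add(1.1944e+6, Mul(-5883.1, I))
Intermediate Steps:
Function('Z')(I) = Pow(Add(7, I), Rational(1, 2)) (Function('Z')(I) = Pow(Add(I, 7), Rational(1, 2)) = Pow(Add(7, I), Rational(1, 2)))
Function('f')(c, q) = Mul(Add(5, c), Add(Mul(-32, q), Mul(74, c))) (Function('f')(c, q) = Mul(Add(c, 5), Add(q, Add(Mul(74, c), Mul(-33, q)))) = Mul(Add(5, c), Add(q, Add(Mul(-33, q), Mul(74, c)))) = Mul(Add(5, c), Add(Mul(-32, q), Mul(74, c))))
Add(Add(Function('f')(125, Function('Z')(-9)), -1901), -6245) = Add(Add(Add(Mul(-160, Pow(Add(7, -9), Rational(1, 2))), Mul(74, Pow(125, 2)), Mul(370, 125), Mul(-32, 125, Pow(Add(7, -9), Rational(1, 2)))), -1901), -6245) = Add(Add(Add(Mul(-160, Pow(-2, Rational(1, 2))), Mul(74, 15625), 46250, Mul(-32, 125, Pow(-2, Rational(1, 2)))), -1901), -6245) = Add(Add(Add(Mul(-160, Mul(I, Pow(2, Rational(1, 2)))), 1156250, 46250, Mul(-32, 125, Mul(I, Pow(2, Rational(1, 2))))), -1901), -6245) = Add(Add(Add(Mul(-160, I, Pow(2, Rational(1, 2))), 1156250, 46250, Mul(-4000, I, Pow(2, Rational(1, 2)))), -1901), -6245) = Add(Add(Add(1202500, Mul(-4160, I, Pow(2, Rational(1, 2)))), -1901), -6245) = Add(Add(1200599, Mul(-4160, I, Pow(2, Rational(1, 2)))), -6245) = Add(1194354, Mul(-4160, I, Pow(2, Rational(1, 2))))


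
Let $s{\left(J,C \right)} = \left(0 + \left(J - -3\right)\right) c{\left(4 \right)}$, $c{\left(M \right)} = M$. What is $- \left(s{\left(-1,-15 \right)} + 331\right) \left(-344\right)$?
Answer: $116616$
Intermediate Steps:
$s{\left(J,C \right)} = 12 + 4 J$ ($s{\left(J,C \right)} = \left(0 + \left(J - -3\right)\right) 4 = \left(0 + \left(J + 3\right)\right) 4 = \left(0 + \left(3 + J\right)\right) 4 = \left(3 + J\right) 4 = 12 + 4 J$)
$- \left(s{\left(-1,-15 \right)} + 331\right) \left(-344\right) = - \left(\left(12 + 4 \left(-1\right)\right) + 331\right) \left(-344\right) = - \left(\left(12 - 4\right) + 331\right) \left(-344\right) = - \left(8 + 331\right) \left(-344\right) = - 339 \left(-344\right) = \left(-1\right) \left(-116616\right) = 116616$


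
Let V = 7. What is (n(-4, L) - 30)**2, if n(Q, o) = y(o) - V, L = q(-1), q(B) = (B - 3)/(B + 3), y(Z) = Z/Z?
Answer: 1296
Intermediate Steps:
y(Z) = 1
q(B) = (-3 + B)/(3 + B)
L = -2 (L = (-3 - 1)/(3 - 1) = -4/2 = (1/2)*(-4) = -2)
n(Q, o) = -6 (n(Q, o) = 1 - 1*7 = 1 - 7 = -6)
(n(-4, L) - 30)**2 = (-6 - 30)**2 = (-36)**2 = 1296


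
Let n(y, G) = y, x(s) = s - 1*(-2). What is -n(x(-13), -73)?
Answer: 11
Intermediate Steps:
x(s) = 2 + s (x(s) = s + 2 = 2 + s)
-n(x(-13), -73) = -(2 - 13) = -1*(-11) = 11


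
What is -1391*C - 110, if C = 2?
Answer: -2892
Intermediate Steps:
-1391*C - 110 = -1391*2 - 110 = -107*26 - 110 = -2782 - 110 = -2892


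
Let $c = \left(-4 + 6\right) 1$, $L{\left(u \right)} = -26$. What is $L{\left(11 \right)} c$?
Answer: $-52$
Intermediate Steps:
$c = 2$ ($c = 2 \cdot 1 = 2$)
$L{\left(11 \right)} c = \left(-26\right) 2 = -52$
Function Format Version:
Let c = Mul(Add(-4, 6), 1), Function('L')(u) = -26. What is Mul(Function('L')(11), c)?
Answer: -52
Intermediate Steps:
c = 2 (c = Mul(2, 1) = 2)
Mul(Function('L')(11), c) = Mul(-26, 2) = -52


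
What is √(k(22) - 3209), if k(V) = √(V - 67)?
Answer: √(-3209 + 3*I*√5) ≈ 0.0592 + 56.648*I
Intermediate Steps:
k(V) = √(-67 + V)
√(k(22) - 3209) = √(√(-67 + 22) - 3209) = √(√(-45) - 3209) = √(3*I*√5 - 3209) = √(-3209 + 3*I*√5)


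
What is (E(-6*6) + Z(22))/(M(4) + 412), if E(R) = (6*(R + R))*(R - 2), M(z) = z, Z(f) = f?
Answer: 8219/208 ≈ 39.514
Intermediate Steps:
E(R) = 12*R*(-2 + R) (E(R) = (6*(2*R))*(-2 + R) = (12*R)*(-2 + R) = 12*R*(-2 + R))
(E(-6*6) + Z(22))/(M(4) + 412) = (12*(-6*6)*(-2 - 6*6) + 22)/(4 + 412) = (12*(-36)*(-2 - 36) + 22)/416 = (12*(-36)*(-38) + 22)*(1/416) = (16416 + 22)*(1/416) = 16438*(1/416) = 8219/208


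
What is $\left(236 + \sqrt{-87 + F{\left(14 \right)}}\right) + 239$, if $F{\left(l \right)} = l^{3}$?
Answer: $475 + \sqrt{2657} \approx 526.55$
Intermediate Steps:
$\left(236 + \sqrt{-87 + F{\left(14 \right)}}\right) + 239 = \left(236 + \sqrt{-87 + 14^{3}}\right) + 239 = \left(236 + \sqrt{-87 + 2744}\right) + 239 = \left(236 + \sqrt{2657}\right) + 239 = 475 + \sqrt{2657}$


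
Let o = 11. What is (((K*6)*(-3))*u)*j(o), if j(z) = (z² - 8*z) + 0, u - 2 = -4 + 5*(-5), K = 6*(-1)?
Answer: -96228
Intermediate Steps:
K = -6
u = -27 (u = 2 + (-4 + 5*(-5)) = 2 + (-4 - 25) = 2 - 29 = -27)
j(z) = z² - 8*z
(((K*6)*(-3))*u)*j(o) = ((-6*6*(-3))*(-27))*(11*(-8 + 11)) = (-36*(-3)*(-27))*(11*3) = (108*(-27))*33 = -2916*33 = -96228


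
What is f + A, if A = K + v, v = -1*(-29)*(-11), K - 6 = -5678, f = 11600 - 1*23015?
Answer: -17406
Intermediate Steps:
f = -11415 (f = 11600 - 23015 = -11415)
K = -5672 (K = 6 - 5678 = -5672)
v = -319 (v = 29*(-11) = -319)
A = -5991 (A = -5672 - 319 = -5991)
f + A = -11415 - 5991 = -17406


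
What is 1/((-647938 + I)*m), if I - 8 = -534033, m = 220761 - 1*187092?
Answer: -1/39795512247 ≈ -2.5128e-11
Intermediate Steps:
m = 33669 (m = 220761 - 187092 = 33669)
I = -534025 (I = 8 - 534033 = -534025)
1/((-647938 + I)*m) = 1/(-647938 - 534025*33669) = (1/33669)/(-1181963) = -1/1181963*1/33669 = -1/39795512247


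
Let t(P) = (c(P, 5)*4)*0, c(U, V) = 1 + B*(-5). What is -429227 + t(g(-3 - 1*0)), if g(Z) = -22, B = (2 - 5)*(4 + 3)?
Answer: -429227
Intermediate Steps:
B = -21 (B = -3*7 = -21)
c(U, V) = 106 (c(U, V) = 1 - 21*(-5) = 1 + 105 = 106)
t(P) = 0 (t(P) = (106*4)*0 = 424*0 = 0)
-429227 + t(g(-3 - 1*0)) = -429227 + 0 = -429227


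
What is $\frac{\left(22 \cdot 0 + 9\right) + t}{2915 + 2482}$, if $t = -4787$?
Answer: $- \frac{4778}{5397} \approx -0.88531$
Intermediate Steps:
$\frac{\left(22 \cdot 0 + 9\right) + t}{2915 + 2482} = \frac{\left(22 \cdot 0 + 9\right) - 4787}{2915 + 2482} = \frac{\left(0 + 9\right) - 4787}{5397} = \left(9 - 4787\right) \frac{1}{5397} = \left(-4778\right) \frac{1}{5397} = - \frac{4778}{5397}$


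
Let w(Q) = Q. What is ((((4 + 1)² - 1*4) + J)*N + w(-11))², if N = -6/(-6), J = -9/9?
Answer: 81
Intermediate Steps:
J = -1 (J = -9*⅑ = -1)
N = 1 (N = -6*(-⅙) = 1)
((((4 + 1)² - 1*4) + J)*N + w(-11))² = ((((4 + 1)² - 1*4) - 1)*1 - 11)² = (((5² - 4) - 1)*1 - 11)² = (((25 - 4) - 1)*1 - 11)² = ((21 - 1)*1 - 11)² = (20*1 - 11)² = (20 - 11)² = 9² = 81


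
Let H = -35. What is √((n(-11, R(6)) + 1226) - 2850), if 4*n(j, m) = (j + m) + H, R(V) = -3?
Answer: I*√6545/2 ≈ 40.451*I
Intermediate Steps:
n(j, m) = -35/4 + j/4 + m/4 (n(j, m) = ((j + m) - 35)/4 = (-35 + j + m)/4 = -35/4 + j/4 + m/4)
√((n(-11, R(6)) + 1226) - 2850) = √(((-35/4 + (¼)*(-11) + (¼)*(-3)) + 1226) - 2850) = √(((-35/4 - 11/4 - ¾) + 1226) - 2850) = √((-49/4 + 1226) - 2850) = √(4855/4 - 2850) = √(-6545/4) = I*√6545/2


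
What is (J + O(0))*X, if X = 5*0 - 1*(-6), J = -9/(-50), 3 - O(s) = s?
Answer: 477/25 ≈ 19.080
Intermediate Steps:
O(s) = 3 - s
J = 9/50 (J = -9*(-1/50) = 9/50 ≈ 0.18000)
X = 6 (X = 0 + 6 = 6)
(J + O(0))*X = (9/50 + (3 - 1*0))*6 = (9/50 + (3 + 0))*6 = (9/50 + 3)*6 = (159/50)*6 = 477/25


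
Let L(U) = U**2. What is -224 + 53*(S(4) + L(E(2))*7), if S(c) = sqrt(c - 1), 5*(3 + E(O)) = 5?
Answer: 1260 + 53*sqrt(3) ≈ 1351.8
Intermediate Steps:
E(O) = -2 (E(O) = -3 + (1/5)*5 = -3 + 1 = -2)
S(c) = sqrt(-1 + c)
-224 + 53*(S(4) + L(E(2))*7) = -224 + 53*(sqrt(-1 + 4) + (-2)**2*7) = -224 + 53*(sqrt(3) + 4*7) = -224 + 53*(sqrt(3) + 28) = -224 + 53*(28 + sqrt(3)) = -224 + (1484 + 53*sqrt(3)) = 1260 + 53*sqrt(3)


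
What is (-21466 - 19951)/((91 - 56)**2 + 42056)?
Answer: -41417/43281 ≈ -0.95693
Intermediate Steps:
(-21466 - 19951)/((91 - 56)**2 + 42056) = -41417/(35**2 + 42056) = -41417/(1225 + 42056) = -41417/43281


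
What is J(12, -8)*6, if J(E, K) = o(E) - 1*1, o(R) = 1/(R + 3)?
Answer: -28/5 ≈ -5.6000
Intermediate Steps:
o(R) = 1/(3 + R)
J(E, K) = -1 + 1/(3 + E) (J(E, K) = 1/(3 + E) - 1*1 = 1/(3 + E) - 1 = -1 + 1/(3 + E))
J(12, -8)*6 = ((-2 - 1*12)/(3 + 12))*6 = ((-2 - 12)/15)*6 = ((1/15)*(-14))*6 = -14/15*6 = -28/5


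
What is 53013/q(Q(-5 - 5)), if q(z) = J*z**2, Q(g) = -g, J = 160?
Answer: 53013/16000 ≈ 3.3133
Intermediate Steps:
q(z) = 160*z**2
53013/q(Q(-5 - 5)) = 53013/((160*(-(-5 - 5))**2)) = 53013/((160*(-1*(-10))**2)) = 53013/((160*10**2)) = 53013/((160*100)) = 53013/16000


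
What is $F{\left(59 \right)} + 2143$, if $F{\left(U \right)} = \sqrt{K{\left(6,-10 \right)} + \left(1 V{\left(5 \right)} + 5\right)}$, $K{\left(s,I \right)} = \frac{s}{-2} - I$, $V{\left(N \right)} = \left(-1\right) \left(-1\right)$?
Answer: $2143 + \sqrt{13} \approx 2146.6$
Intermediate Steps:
$V{\left(N \right)} = 1$
$K{\left(s,I \right)} = - I - \frac{s}{2}$ ($K{\left(s,I \right)} = s \left(- \frac{1}{2}\right) - I = - \frac{s}{2} - I = - I - \frac{s}{2}$)
$F{\left(U \right)} = \sqrt{13}$ ($F{\left(U \right)} = \sqrt{\left(\left(-1\right) \left(-10\right) - 3\right) + \left(1 \cdot 1 + 5\right)} = \sqrt{\left(10 - 3\right) + \left(1 + 5\right)} = \sqrt{7 + 6} = \sqrt{13}$)
$F{\left(59 \right)} + 2143 = \sqrt{13} + 2143 = 2143 + \sqrt{13}$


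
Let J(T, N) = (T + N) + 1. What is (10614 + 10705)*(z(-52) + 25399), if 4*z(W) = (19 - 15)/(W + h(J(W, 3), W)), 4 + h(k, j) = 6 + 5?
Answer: 24366636326/45 ≈ 5.4148e+8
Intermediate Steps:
J(T, N) = 1 + N + T (J(T, N) = (N + T) + 1 = 1 + N + T)
h(k, j) = 7 (h(k, j) = -4 + (6 + 5) = -4 + 11 = 7)
z(W) = 1/(7 + W) (z(W) = ((19 - 15)/(W + 7))/4 = (4/(7 + W))/4 = 1/(7 + W))
(10614 + 10705)*(z(-52) + 25399) = (10614 + 10705)*(1/(7 - 52) + 25399) = 21319*(1/(-45) + 25399) = 21319*(-1/45 + 25399) = 21319*(1142954/45) = 24366636326/45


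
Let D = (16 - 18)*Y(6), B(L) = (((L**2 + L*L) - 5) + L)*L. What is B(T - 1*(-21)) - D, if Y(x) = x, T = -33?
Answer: -3240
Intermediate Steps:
B(L) = L*(-5 + L + 2*L**2) (B(L) = (((L**2 + L**2) - 5) + L)*L = ((2*L**2 - 5) + L)*L = ((-5 + 2*L**2) + L)*L = (-5 + L + 2*L**2)*L = L*(-5 + L + 2*L**2))
D = -12 (D = (16 - 18)*6 = -2*6 = -12)
B(T - 1*(-21)) - D = (-33 - 1*(-21))*(-5 + (-33 - 1*(-21)) + 2*(-33 - 1*(-21))**2) - 1*(-12) = (-33 + 21)*(-5 + (-33 + 21) + 2*(-33 + 21)**2) + 12 = -12*(-5 - 12 + 2*(-12)**2) + 12 = -12*(-5 - 12 + 2*144) + 12 = -12*(-5 - 12 + 288) + 12 = -12*271 + 12 = -3252 + 12 = -3240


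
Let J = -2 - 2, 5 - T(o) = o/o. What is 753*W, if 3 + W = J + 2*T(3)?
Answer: 753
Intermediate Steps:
T(o) = 4 (T(o) = 5 - o/o = 5 - 1*1 = 5 - 1 = 4)
J = -4
W = 1 (W = -3 + (-4 + 2*4) = -3 + (-4 + 8) = -3 + 4 = 1)
753*W = 753*1 = 753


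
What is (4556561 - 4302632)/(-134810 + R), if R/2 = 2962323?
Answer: 19533/445372 ≈ 0.043858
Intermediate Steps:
R = 5924646 (R = 2*2962323 = 5924646)
(4556561 - 4302632)/(-134810 + R) = (4556561 - 4302632)/(-134810 + 5924646) = 253929/5789836 = 253929*(1/5789836) = 19533/445372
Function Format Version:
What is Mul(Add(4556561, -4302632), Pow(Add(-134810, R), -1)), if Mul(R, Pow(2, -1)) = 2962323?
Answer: Rational(19533, 445372) ≈ 0.043858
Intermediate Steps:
R = 5924646 (R = Mul(2, 2962323) = 5924646)
Mul(Add(4556561, -4302632), Pow(Add(-134810, R), -1)) = Mul(Add(4556561, -4302632), Pow(Add(-134810, 5924646), -1)) = Mul(253929, Pow(5789836, -1)) = Mul(253929, Rational(1, 5789836)) = Rational(19533, 445372)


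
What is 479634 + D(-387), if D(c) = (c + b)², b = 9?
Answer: 622518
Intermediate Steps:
D(c) = (9 + c)² (D(c) = (c + 9)² = (9 + c)²)
479634 + D(-387) = 479634 + (9 - 387)² = 479634 + (-378)² = 479634 + 142884 = 622518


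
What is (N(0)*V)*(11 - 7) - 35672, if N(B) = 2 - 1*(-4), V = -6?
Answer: -35816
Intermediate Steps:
N(B) = 6 (N(B) = 2 + 4 = 6)
(N(0)*V)*(11 - 7) - 35672 = (6*(-6))*(11 - 7) - 35672 = -36*4 - 35672 = -144 - 35672 = -35816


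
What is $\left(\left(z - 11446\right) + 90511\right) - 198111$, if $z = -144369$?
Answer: $-263415$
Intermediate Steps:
$\left(\left(z - 11446\right) + 90511\right) - 198111 = \left(\left(-144369 - 11446\right) + 90511\right) - 198111 = \left(-155815 + 90511\right) - 198111 = -65304 - 198111 = -263415$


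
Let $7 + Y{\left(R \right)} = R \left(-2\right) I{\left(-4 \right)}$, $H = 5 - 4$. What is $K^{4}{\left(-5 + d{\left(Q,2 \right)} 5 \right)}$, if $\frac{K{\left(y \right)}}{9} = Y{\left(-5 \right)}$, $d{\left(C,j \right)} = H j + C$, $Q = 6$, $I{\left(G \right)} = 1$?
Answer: $531441$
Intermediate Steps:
$H = 1$
$d{\left(C,j \right)} = C + j$ ($d{\left(C,j \right)} = 1 j + C = j + C = C + j$)
$Y{\left(R \right)} = -7 - 2 R$ ($Y{\left(R \right)} = -7 + R \left(-2\right) 1 = -7 + - 2 R 1 = -7 - 2 R$)
$K{\left(y \right)} = 27$ ($K{\left(y \right)} = 9 \left(-7 - -10\right) = 9 \left(-7 + 10\right) = 9 \cdot 3 = 27$)
$K^{4}{\left(-5 + d{\left(Q,2 \right)} 5 \right)} = 27^{4} = 531441$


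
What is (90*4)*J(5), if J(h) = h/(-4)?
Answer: -450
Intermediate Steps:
J(h) = -h/4 (J(h) = h*(-¼) = -h/4)
(90*4)*J(5) = (90*4)*(-¼*5) = 360*(-5/4) = -450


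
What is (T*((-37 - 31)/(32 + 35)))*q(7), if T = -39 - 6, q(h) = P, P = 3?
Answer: 9180/67 ≈ 137.01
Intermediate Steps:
q(h) = 3
T = -45
(T*((-37 - 31)/(32 + 35)))*q(7) = -45*(-37 - 31)/(32 + 35)*3 = -(-3060)/67*3 = -45*(-68/67)*3 = (3060/67)*3 = 9180/67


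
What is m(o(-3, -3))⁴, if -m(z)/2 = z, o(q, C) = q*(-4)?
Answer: 331776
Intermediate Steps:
o(q, C) = -4*q
m(z) = -2*z
m(o(-3, -3))⁴ = (-(-8)*(-3))⁴ = (-2*12)⁴ = (-24)⁴ = 331776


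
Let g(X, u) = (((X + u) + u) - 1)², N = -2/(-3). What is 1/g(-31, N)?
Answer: 9/8464 ≈ 0.0010633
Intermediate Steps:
N = ⅔ (N = -2*(-⅓) = ⅔ ≈ 0.66667)
g(X, u) = (-1 + X + 2*u)² (g(X, u) = ((X + 2*u) - 1)² = (-1 + X + 2*u)²)
1/g(-31, N) = 1/((-1 - 31 + 2*(⅔))²) = 1/((-1 - 31 + 4/3)²) = 1/((-92/3)²) = 1/(8464/9) = 9/8464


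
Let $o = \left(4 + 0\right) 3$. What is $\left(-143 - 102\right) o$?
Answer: $-2940$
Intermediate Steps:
$o = 12$ ($o = 4 \cdot 3 = 12$)
$\left(-143 - 102\right) o = \left(-143 - 102\right) 12 = \left(-245\right) 12 = -2940$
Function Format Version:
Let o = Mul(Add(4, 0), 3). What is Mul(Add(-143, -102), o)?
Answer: -2940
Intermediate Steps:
o = 12 (o = Mul(4, 3) = 12)
Mul(Add(-143, -102), o) = Mul(Add(-143, -102), 12) = Mul(-245, 12) = -2940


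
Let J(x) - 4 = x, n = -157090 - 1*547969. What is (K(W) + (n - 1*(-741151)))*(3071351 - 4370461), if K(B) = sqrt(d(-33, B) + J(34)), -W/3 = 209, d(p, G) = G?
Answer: -46887478120 - 1299110*I*sqrt(589) ≈ -4.6887e+10 - 3.1529e+7*I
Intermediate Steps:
n = -705059 (n = -157090 - 547969 = -705059)
W = -627 (W = -3*209 = -627)
J(x) = 4 + x
K(B) = sqrt(38 + B) (K(B) = sqrt(B + (4 + 34)) = sqrt(B + 38) = sqrt(38 + B))
(K(W) + (n - 1*(-741151)))*(3071351 - 4370461) = (sqrt(38 - 627) + (-705059 - 1*(-741151)))*(3071351 - 4370461) = (sqrt(-589) + (-705059 + 741151))*(-1299110) = (I*sqrt(589) + 36092)*(-1299110) = (36092 + I*sqrt(589))*(-1299110) = -46887478120 - 1299110*I*sqrt(589)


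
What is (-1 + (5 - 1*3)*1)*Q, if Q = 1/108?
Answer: 1/108 ≈ 0.0092593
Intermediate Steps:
Q = 1/108 ≈ 0.0092593
(-1 + (5 - 1*3)*1)*Q = (-1 + (5 - 1*3)*1)*(1/108) = (-1 + (5 - 3)*1)*(1/108) = (-1 + 2*1)*(1/108) = (-1 + 2)*(1/108) = 1*(1/108) = 1/108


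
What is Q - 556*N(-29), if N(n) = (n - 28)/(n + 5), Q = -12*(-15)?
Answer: -2281/2 ≈ -1140.5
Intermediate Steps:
Q = 180
N(n) = (-28 + n)/(5 + n)
Q - 556*N(-29) = 180 - 556*(-28 - 29)/(5 - 29) = 180 - 556*(-57)/(-24) = 180 - (-139)*(-57)/6 = 180 - 556*19/8 = 180 - 2641/2 = -2281/2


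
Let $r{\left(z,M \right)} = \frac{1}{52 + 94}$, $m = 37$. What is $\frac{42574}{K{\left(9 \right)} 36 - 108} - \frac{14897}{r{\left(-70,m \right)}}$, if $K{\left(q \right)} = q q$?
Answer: $- \frac{3053625361}{1404} \approx -2.1749 \cdot 10^{6}$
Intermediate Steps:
$K{\left(q \right)} = q^{2}$
$r{\left(z,M \right)} = \frac{1}{146}$
$\frac{42574}{K{\left(9 \right)} 36 - 108} - \frac{14897}{r{\left(-70,m \right)}} = \frac{42574}{9^{2} \cdot 36 - 108} - 14897 \frac{1}{\frac{1}{146}} = \frac{42574}{81 \cdot 36 - 108} - 2174962 = \frac{42574}{2916 - 108} - 2174962 = \frac{42574}{2808} - 2174962 = 42574 \cdot \frac{1}{2808} - 2174962 = \frac{21287}{1404} - 2174962 = - \frac{3053625361}{1404}$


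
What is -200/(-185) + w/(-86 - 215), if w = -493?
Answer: 30281/11137 ≈ 2.7190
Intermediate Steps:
-200/(-185) + w/(-86 - 215) = -200/(-185) - 493/(-86 - 215) = -200*(-1/185) - 493/(-301) = 40/37 - 493*(-1/301) = 40/37 + 493/301 = 30281/11137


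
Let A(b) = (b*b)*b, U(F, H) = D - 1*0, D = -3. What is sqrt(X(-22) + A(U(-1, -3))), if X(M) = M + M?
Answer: I*sqrt(71) ≈ 8.4261*I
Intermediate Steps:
U(F, H) = -3 (U(F, H) = -3 - 1*0 = -3 + 0 = -3)
A(b) = b**3 (A(b) = b**2*b = b**3)
X(M) = 2*M
sqrt(X(-22) + A(U(-1, -3))) = sqrt(2*(-22) + (-3)**3) = sqrt(-44 - 27) = sqrt(-71) = I*sqrt(71)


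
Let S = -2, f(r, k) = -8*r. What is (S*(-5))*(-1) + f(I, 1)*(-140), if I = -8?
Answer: -8970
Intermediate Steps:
(S*(-5))*(-1) + f(I, 1)*(-140) = -2*(-5)*(-1) - 8*(-8)*(-140) = 10*(-1) + 64*(-140) = -10 - 8960 = -8970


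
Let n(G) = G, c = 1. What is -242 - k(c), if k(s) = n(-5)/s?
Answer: -237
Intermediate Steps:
k(s) = -5/s
-242 - k(c) = -242 - (-5)/1 = -242 - (-5) = -242 - 1*(-5) = -242 + 5 = -237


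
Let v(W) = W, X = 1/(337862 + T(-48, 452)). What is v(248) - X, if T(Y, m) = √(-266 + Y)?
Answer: 14154690519461/57075365679 + I*√314/114150731358 ≈ 248.0 + 1.5523e-10*I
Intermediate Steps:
X = 1/(337862 + I*√314) (X = 1/(337862 + √(-266 - 48)) = 1/(337862 + √(-314)) = 1/(337862 + I*√314) ≈ 2.9598e-6 - 1.6e-10*I)
v(248) - X = 248 - (168931/57075365679 - I*√314/114150731358) = 248 + (-168931/57075365679 + I*√314/114150731358) = 14154690519461/57075365679 + I*√314/114150731358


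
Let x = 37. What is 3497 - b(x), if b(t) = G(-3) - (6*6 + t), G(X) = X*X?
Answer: 3561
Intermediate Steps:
G(X) = X**2
b(t) = -27 - t (b(t) = (-3)**2 - (6*6 + t) = 9 - (36 + t) = 9 + (-36 - t) = -27 - t)
3497 - b(x) = 3497 - (-27 - 1*37) = 3497 - (-27 - 37) = 3497 - 1*(-64) = 3497 + 64 = 3561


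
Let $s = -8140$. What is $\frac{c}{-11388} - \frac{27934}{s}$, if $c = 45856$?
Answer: $- \frac{6894431}{11587290} \approx -0.595$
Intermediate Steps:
$\frac{c}{-11388} - \frac{27934}{s} = \frac{45856}{-11388} - \frac{27934}{-8140} = 45856 \left(- \frac{1}{11388}\right) - - \frac{13967}{4070} = - \frac{11464}{2847} + \frac{13967}{4070} = - \frac{6894431}{11587290}$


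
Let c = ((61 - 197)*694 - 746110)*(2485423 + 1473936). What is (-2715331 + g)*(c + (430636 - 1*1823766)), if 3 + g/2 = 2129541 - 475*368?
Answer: -3973898272249433020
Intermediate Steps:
g = 3909476 (g = -6 + 2*(2129541 - 475*368) = -6 + 2*(2129541 - 174800) = -6 + 2*1954741 = -6 + 3909482 = 3909476)
c = -3327817483346 (c = (-136*694 - 746110)*3959359 = (-94384 - 746110)*3959359 = -840494*3959359 = -3327817483346)
(-2715331 + g)*(c + (430636 - 1*1823766)) = (-2715331 + 3909476)*(-3327817483346 + (430636 - 1*1823766)) = 1194145*(-3327817483346 + (430636 - 1823766)) = 1194145*(-3327817483346 - 1393130) = 1194145*(-3327818876476) = -3973898272249433020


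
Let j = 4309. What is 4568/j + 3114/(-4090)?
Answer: 2632447/8811905 ≈ 0.29874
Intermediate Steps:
4568/j + 3114/(-4090) = 4568/4309 + 3114/(-4090) = 4568*(1/4309) + 3114*(-1/4090) = 4568/4309 - 1557/2045 = 2632447/8811905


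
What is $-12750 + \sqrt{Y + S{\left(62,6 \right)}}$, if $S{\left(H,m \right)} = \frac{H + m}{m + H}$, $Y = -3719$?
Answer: $-12750 + 13 i \sqrt{22} \approx -12750.0 + 60.975 i$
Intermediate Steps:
$S{\left(H,m \right)} = 1$ ($S{\left(H,m \right)} = \frac{H + m}{H + m} = 1$)
$-12750 + \sqrt{Y + S{\left(62,6 \right)}} = -12750 + \sqrt{-3719 + 1} = -12750 + \sqrt{-3718} = -12750 + 13 i \sqrt{22}$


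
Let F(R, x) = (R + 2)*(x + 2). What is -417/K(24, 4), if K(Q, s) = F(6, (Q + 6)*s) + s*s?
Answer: -417/992 ≈ -0.42036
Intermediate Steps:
F(R, x) = (2 + R)*(2 + x)
K(Q, s) = 16 + s² + 8*s*(6 + Q) (K(Q, s) = (4 + 2*6 + 2*((Q + 6)*s) + 6*((Q + 6)*s)) + s*s = (4 + 12 + 2*((6 + Q)*s) + 6*((6 + Q)*s)) + s² = (4 + 12 + 2*(s*(6 + Q)) + 6*(s*(6 + Q))) + s² = (4 + 12 + 2*s*(6 + Q) + 6*s*(6 + Q)) + s² = (16 + 8*s*(6 + Q)) + s² = 16 + s² + 8*s*(6 + Q))
-417/K(24, 4) = -417/(16 + 4² + 8*4*(6 + 24)) = -417/(16 + 16 + 8*4*30) = -417/(16 + 16 + 960) = -417/992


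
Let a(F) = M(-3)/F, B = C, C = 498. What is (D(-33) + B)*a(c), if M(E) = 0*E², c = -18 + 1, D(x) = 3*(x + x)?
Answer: 0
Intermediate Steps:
D(x) = 6*x (D(x) = 3*(2*x) = 6*x)
c = -17
B = 498
M(E) = 0
a(F) = 0 (a(F) = 0/F = 0)
(D(-33) + B)*a(c) = (6*(-33) + 498)*0 = (-198 + 498)*0 = 300*0 = 0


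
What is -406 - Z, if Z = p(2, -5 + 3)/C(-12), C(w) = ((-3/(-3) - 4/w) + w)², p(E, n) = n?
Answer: -207863/512 ≈ -405.98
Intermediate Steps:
C(w) = (1 + w - 4/w)² (C(w) = ((-3*(-⅓) - 4/w) + w)² = ((1 - 4/w) + w)² = (1 + w - 4/w)²)
Z = -9/512 (Z = (-5 + 3)/(((-4 - 12 + (-12)²)²/(-12)²)) = -2*144/(-4 - 12 + 144)² = -2/((1/144)*128²) = -2/((1/144)*16384) = -2/1024/9 = -2*9/1024 = -9/512 ≈ -0.017578)
-406 - Z = -406 - 1*(-9/512) = -406 + 9/512 = -207863/512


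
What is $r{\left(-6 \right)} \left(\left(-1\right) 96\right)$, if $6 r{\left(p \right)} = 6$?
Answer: $-96$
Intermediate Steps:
$r{\left(p \right)} = 1$ ($r{\left(p \right)} = \frac{1}{6} \cdot 6 = 1$)
$r{\left(-6 \right)} \left(\left(-1\right) 96\right) = 1 \left(\left(-1\right) 96\right) = 1 \left(-96\right) = -96$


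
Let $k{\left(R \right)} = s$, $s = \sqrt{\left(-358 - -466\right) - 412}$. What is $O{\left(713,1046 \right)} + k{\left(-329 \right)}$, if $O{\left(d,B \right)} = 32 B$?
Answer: $33472 + 4 i \sqrt{19} \approx 33472.0 + 17.436 i$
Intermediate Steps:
$s = 4 i \sqrt{19}$ ($s = \sqrt{\left(-358 + 466\right) - 412} = \sqrt{108 - 412} = \sqrt{-304} = 4 i \sqrt{19} \approx 17.436 i$)
$k{\left(R \right)} = 4 i \sqrt{19}$
$O{\left(713,1046 \right)} + k{\left(-329 \right)} = 32 \cdot 1046 + 4 i \sqrt{19} = 33472 + 4 i \sqrt{19}$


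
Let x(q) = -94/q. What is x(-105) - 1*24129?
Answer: -2533451/105 ≈ -24128.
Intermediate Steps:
x(-105) - 1*24129 = -94/(-105) - 1*24129 = -94*(-1/105) - 24129 = 94/105 - 24129 = -2533451/105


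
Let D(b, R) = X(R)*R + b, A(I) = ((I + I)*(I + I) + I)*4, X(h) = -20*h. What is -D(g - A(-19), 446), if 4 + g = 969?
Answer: 3983055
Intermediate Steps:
g = 965 (g = -4 + 969 = 965)
A(I) = 4*I + 16*I**2 (A(I) = ((2*I)*(2*I) + I)*4 = (4*I**2 + I)*4 = (I + 4*I**2)*4 = 4*I + 16*I**2)
D(b, R) = b - 20*R**2 (D(b, R) = (-20*R)*R + b = -20*R**2 + b = b - 20*R**2)
-D(g - A(-19), 446) = -((965 - 4*(-19)*(1 + 4*(-19))) - 20*446**2) = -((965 - 4*(-19)*(1 - 76)) - 20*198916) = -((965 - 4*(-19)*(-75)) - 3978320) = -((965 - 1*5700) - 3978320) = -((965 - 5700) - 3978320) = -(-4735 - 3978320) = -1*(-3983055) = 3983055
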